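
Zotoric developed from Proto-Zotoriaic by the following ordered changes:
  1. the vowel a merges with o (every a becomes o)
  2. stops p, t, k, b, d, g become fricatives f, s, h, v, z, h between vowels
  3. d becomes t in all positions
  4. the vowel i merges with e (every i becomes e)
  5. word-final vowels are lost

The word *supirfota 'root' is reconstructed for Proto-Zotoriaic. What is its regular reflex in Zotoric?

Zotoric: *supirfota
  supirfota → supirfoto   [vowel merger]
  supirfoto → sufirfoso   [intervocalic lenition]
  sufirfoso (rule 3 does not apply)
  sufirfoso → suferfoso   [vowel merger]
  suferfoso → suferfos   [apocope]
  giving Zotoric suferfos.

suferfos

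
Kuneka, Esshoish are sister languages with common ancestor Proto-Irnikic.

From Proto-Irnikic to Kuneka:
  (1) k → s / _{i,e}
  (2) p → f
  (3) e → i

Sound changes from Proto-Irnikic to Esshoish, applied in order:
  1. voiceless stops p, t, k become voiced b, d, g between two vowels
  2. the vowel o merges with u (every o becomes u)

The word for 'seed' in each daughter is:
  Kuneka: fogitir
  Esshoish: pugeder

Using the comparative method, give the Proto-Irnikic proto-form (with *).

Position 2: Kuneka has o, Esshoish has u. Kuneka preserves o here (none of its changes turn any other segment into o), so the proto-segment is *o.
Position 5: Kuneka has t, Esshoish has d. Kuneka preserves t here (none of its changes turn any other segment into t), so the proto-segment is *t.
Position 6: Kuneka has i, Esshoish has e. Esshoish preserves e here (none of its changes turn any other segment into e), so the proto-segment is *e.
Verify the candidate proto-form against each daughter:
Kuneka: start from *pogeter.
  rule 1: no change — pogeter
  rule 2 (unconditioned shift): pogeter → fogeter
  rule 3 (vowel merger): fogeter → fogitir
  ⇒ Kuneka fogitir
Esshoish: *pogeter > pogeder > pugeder  (by intervocalic voicing, vowel merger)
No other proto-form is consistent with every reflex, so the reconstruction is *pogeter.

*pogeter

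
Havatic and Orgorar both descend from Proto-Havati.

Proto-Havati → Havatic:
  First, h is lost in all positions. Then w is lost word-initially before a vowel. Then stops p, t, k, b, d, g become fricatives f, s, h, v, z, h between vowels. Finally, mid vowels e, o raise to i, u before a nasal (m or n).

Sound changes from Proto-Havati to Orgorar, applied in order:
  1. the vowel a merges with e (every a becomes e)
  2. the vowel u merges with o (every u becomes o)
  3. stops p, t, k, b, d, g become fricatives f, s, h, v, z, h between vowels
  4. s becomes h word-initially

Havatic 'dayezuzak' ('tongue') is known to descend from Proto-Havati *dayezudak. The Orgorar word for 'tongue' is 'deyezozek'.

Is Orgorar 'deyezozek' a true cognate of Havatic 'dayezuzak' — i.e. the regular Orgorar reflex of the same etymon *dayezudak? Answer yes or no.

yes

Derive the expected Orgorar reflex of *dayezudak:
Orgorar: start from *dayezudak.
  rule 1 (vowel merger): dayezudak → deyezudek
  rule 2 (vowel merger): deyezudek → deyezodek
  rule 3 (intervocalic lenition): deyezodek → deyezozek
  rule 4: no change — deyezozek
  ⇒ Orgorar deyezozek
Orgorar 'deyezozek' matches the regular reflex exactly, so the pair is cognate.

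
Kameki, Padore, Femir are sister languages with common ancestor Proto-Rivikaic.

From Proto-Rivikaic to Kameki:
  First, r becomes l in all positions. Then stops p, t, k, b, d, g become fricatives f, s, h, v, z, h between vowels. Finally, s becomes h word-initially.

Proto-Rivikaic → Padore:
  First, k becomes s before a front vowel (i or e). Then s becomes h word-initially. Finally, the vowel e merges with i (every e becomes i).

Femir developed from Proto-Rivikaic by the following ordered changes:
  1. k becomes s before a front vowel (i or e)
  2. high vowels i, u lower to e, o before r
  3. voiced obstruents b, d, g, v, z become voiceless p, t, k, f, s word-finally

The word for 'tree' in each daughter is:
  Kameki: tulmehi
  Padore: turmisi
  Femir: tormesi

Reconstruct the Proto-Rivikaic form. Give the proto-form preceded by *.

Position 3: Kameki has l, Padore has r, Femir has r. Padore preserves r here (none of its changes turn any other segment into r), so the proto-segment is *r.
Position 6: Kameki has h, Padore has s, Femir has s. Taking the neighbouring segments as reconstructed: Kameki h could go back to *k or *g or *h; Padore s could go back to *k or *s; Femir s could go back to *k or *s — the one source consistent with every daughter is *k.
Continuing position by position gives *turmeki; check it forward:
Kameki: *turmeki
  turmeki → tulmeki   [unconditioned shift]
  tulmeki → tulmehi   [intervocalic lenition]
  tulmehi (rule 3 does not apply)
  giving Kameki tulmehi.
Padore: start from *turmeki.
  rule 1 (palatalisation): turmeki → turmesi
  rule 2: no change — turmesi
  rule 3 (vowel merger): turmesi → turmisi
  ⇒ Padore turmisi
Femir: start from *turmeki.
  rule 1 (palatalisation): turmeki → turmesi
  rule 2 (pre-rhotic lowering): turmesi → tormesi
  rule 3: no change — tormesi
  ⇒ Femir tormesi
No other proto-form is consistent with every reflex, so the reconstruction is *turmeki.

*turmeki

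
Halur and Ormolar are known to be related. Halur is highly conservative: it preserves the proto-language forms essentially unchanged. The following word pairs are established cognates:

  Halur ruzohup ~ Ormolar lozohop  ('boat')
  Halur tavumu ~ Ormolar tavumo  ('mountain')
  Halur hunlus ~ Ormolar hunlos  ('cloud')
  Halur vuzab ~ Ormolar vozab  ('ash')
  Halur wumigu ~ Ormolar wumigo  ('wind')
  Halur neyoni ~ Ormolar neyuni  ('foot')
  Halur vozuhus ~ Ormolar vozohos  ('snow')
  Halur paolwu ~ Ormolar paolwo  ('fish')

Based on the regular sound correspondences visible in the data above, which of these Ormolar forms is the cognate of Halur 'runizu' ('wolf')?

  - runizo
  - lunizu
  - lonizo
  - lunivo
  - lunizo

ruzohup ~ lozohop — Halur r corresponds to Ormolar l word-initially before a back vowel.
tavumu ~ tavumo, wumigu ~ wumigo — Halur u corresponds to Ormolar o word-finally.
Applying these to Halur 'runizu':
  runizu → lunizu   (r→l word-initially before a back vowel)
  lunizu → lunizo   (u→o word-finally)
So the Ormolar cognate is 'lunizo'.

lunizo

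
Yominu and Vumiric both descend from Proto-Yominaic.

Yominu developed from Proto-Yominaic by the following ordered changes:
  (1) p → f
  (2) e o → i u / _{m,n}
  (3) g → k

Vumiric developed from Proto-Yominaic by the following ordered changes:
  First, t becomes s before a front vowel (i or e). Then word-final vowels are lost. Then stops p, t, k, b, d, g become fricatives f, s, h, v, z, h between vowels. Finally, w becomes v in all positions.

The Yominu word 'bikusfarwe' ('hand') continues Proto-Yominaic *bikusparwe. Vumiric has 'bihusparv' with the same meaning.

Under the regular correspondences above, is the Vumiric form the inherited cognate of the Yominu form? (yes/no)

yes

Derive the expected Vumiric reflex of *bikusparwe:
Vumiric: *bikusparwe
  bikusparwe (rule 1 does not apply)
  bikusparwe → bikusparw   [apocope]
  bikusparw → bihusparw   [intervocalic lenition]
  bihusparw → bihusparv   [unconditioned shift]
  giving Vumiric bihusparv.
Vumiric 'bihusparv' matches the regular reflex exactly, so the pair is cognate.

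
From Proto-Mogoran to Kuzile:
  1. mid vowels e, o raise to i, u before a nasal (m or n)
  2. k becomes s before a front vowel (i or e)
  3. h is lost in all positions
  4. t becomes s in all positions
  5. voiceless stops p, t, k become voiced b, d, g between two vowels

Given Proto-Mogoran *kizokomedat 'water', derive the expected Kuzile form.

sizogumedas

Kuzile: start from *kizokomedat.
  rule 1 (pre-nasal raising): kizokomedat → kizokumedat
  rule 2 (palatalisation): kizokumedat → sizokumedat
  rule 3: no change — sizokumedat
  rule 4 (unconditioned shift): sizokumedat → sizokumedas
  rule 5 (intervocalic voicing): sizokumedas → sizogumedas
  ⇒ Kuzile sizogumedas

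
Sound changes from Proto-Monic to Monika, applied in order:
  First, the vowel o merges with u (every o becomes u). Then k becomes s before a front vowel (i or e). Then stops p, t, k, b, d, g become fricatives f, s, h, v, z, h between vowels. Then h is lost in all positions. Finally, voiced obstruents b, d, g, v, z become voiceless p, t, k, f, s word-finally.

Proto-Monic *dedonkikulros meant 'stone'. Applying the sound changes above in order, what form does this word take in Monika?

Monika: *dedonkikulros
  dedonkikulros → dedunkikulrus   [vowel merger]
  dedunkikulrus → dedunsikulrus   [palatalisation]
  dedunsikulrus → dezunsihulrus   [intervocalic lenition]
  dezunsihulrus → dezunsiulrus   [h-loss]
  dezunsiulrus (rule 5 does not apply)
  giving Monika dezunsiulrus.

dezunsiulrus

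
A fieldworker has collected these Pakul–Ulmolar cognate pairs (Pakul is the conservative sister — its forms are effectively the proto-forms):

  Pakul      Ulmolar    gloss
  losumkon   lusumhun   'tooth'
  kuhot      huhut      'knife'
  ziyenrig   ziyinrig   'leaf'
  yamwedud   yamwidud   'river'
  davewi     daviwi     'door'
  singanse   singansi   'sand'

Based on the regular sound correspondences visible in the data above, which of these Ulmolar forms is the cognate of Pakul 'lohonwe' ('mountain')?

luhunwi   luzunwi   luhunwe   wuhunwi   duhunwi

losumkon ~ lusumhun, kuhot ~ huhut — Pakul o corresponds to Ulmolar u after a consonant, before a consonant other than r, m, n, p, b, f, v.
losumkon ~ lusumhun — Pakul o corresponds to Ulmolar u after a consonant, before a nasal.
singanse ~ singansi — Pakul e corresponds to Ulmolar i word-finally.
Applying these to Pakul 'lohonwe':
  lohonwe → luhonwe   (o→u after a consonant, before a consonant other than r, m, n, p, b, f, v)
  luhonwe → luhunwe   (o→u after a consonant, before a nasal)
  luhunwe → luhunwi   (e→i word-finally)
So the Ulmolar cognate is 'luhunwi'.

luhunwi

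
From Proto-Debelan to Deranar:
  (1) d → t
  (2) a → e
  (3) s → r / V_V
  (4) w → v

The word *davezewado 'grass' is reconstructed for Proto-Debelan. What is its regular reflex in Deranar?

tevezeveto

Deranar: start from *davezewado.
  rule 1 (unconditioned shift): davezewado → tavezewato
  rule 2 (vowel merger): tavezewato → tevezeweto
  rule 3: no change — tevezeweto
  rule 4 (unconditioned shift): tevezeweto → tevezeveto
  ⇒ Deranar tevezeveto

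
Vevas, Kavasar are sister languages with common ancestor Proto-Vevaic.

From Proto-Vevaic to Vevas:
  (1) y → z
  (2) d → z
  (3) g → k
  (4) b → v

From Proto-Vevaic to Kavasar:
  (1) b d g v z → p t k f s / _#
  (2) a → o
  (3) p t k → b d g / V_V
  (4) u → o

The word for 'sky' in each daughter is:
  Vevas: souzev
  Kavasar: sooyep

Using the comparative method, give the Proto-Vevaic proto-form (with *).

Position 3: Vevas has u, Kavasar has o. Vevas preserves u here (none of its changes turn any other segment into u), so the proto-segment is *u.
Position 6: Vevas has v, Kavasar has p. Taking the neighbouring segments as reconstructed: Vevas v could go back to *b or *v; Kavasar p could go back to *p or *b — the one source consistent with every daughter is *b.
This points to *souyeb. Verify forward in each daughter:
Vevas: start from *souyeb.
  rule 1 (unconditioned shift): souyeb → souzeb
  rule 2: no change — souzeb
  rule 3: no change — souzeb
  rule 4 (unconditioned shift): souzeb → souzev
  ⇒ Vevas souzev
Kavasar: start from *souyeb.
  rule 1 (final devoicing): souyeb → souyep
  rule 2: no change — souyep
  rule 3: no change — souyep
  rule 4 (vowel merger): souyep → sooyep
  ⇒ Kavasar sooyep
*souyeb is the unique common source.

*souyeb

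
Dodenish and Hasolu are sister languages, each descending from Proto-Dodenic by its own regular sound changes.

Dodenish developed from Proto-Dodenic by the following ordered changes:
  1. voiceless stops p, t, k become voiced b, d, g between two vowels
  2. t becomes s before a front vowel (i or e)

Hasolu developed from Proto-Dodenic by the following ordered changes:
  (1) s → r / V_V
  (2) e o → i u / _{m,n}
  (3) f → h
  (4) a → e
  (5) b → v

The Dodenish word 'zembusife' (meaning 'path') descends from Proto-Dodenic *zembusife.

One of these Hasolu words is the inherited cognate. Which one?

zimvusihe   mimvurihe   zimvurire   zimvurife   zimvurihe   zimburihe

Hasolu: *zembusife > zemburife > zimburife > zimburihe > zimvurihe  (by rhotacism, pre-nasal raising, unconditioned shift, unconditioned shift)
Among the options, 'zimvurihe' alone shows every Hasolu change applied in order.

zimvurihe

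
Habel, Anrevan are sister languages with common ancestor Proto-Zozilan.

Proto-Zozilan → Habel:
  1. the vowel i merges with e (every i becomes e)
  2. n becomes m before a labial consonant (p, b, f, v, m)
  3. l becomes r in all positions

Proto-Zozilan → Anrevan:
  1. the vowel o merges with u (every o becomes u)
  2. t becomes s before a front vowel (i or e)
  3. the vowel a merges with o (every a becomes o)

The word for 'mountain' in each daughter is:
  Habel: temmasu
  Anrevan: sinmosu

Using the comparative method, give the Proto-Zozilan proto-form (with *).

Position 2: Habel has e, Anrevan has i. Anrevan preserves i here (none of its changes turn any other segment into i), so the proto-segment is *i.
Position 1: Habel has t, Anrevan has s. Habel preserves t here (none of its changes turn any other segment into t), so the proto-segment is *t.
Verify the candidate proto-form against each daughter:
Habel: *tinmasu
  tinmasu → tenmasu   [vowel merger]
  tenmasu → temmasu   [nasal place assimilation]
  temmasu (rule 3 does not apply)
  giving Habel temmasu.
Anrevan: *tinmasu
  tinmasu (rule 1 does not apply)
  tinmasu → sinmasu   [palatalisation]
  sinmasu → sinmosu   [vowel merger]
  giving Anrevan sinmosu.
Only *tinmasu yields all of Habel temmasu, Anrevan sinmosu.

*tinmasu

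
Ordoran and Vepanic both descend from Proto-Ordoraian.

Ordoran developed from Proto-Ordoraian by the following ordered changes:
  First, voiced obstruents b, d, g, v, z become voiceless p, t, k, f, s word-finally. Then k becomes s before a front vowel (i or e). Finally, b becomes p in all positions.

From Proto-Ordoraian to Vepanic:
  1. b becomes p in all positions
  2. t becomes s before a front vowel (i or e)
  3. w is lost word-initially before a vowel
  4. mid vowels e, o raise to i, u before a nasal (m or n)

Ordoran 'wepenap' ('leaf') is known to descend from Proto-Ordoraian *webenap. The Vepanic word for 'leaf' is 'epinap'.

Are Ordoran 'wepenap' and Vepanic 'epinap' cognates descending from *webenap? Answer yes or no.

yes

Derive the expected Vepanic reflex of *webenap:
Vepanic: *webenap > wepenap > epenap > epinap  (by unconditioned shift, glide loss, pre-nasal raising)
Vepanic 'epinap' matches the regular reflex exactly, so the pair is cognate.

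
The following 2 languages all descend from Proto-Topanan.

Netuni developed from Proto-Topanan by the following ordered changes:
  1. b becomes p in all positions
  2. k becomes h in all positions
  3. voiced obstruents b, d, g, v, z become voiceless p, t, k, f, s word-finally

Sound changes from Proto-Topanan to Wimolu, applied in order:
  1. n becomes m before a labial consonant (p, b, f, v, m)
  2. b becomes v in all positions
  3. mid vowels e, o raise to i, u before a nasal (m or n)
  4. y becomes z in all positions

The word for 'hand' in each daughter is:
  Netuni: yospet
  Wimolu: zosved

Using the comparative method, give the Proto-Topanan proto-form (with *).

Position 6: Netuni has t, Wimolu has d. Wimolu preserves d here (none of its changes turn any other segment into d), so the proto-segment is *d.
Position 1: Netuni has y, Wimolu has z. Netuni preserves y here (none of its changes turn any other segment into y), so the proto-segment is *y.
Position 4: Netuni has p, Wimolu has v. Taking the neighbouring segments as reconstructed: Netuni p could go back to *p or *b; Wimolu v could go back to *b or *v — the one source consistent with every daughter is *b.
The remaining positions agree across the daughters. Check the candidate against every language:
Netuni: start from *yosbed.
  rule 1 (unconditioned shift): yosbed → yosped
  rule 2: no change — yosped
  rule 3 (final devoicing): yosped → yospet
  ⇒ Netuni yospet
Wimolu: *yosbed > yosved > zosved  (by unconditioned shift, unconditioned shift)
Only *yosbed yields all of Netuni yospet, Wimolu zosved.

*yosbed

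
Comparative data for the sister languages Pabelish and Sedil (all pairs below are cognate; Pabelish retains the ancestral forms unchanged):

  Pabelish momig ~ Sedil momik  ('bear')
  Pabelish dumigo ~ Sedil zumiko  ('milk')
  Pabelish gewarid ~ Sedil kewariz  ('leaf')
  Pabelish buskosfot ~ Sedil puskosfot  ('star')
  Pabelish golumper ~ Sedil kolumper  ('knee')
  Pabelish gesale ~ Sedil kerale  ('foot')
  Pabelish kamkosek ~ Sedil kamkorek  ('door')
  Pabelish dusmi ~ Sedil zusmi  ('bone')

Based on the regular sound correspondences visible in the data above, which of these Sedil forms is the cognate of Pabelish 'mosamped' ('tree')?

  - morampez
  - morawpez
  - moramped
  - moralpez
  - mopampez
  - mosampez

morampez

gesale ~ kerale — Pabelish s corresponds to Sedil r between vowels (before a back vowel).
gewarid ~ kewariz — Pabelish d corresponds to Sedil z word-finally.
Applying these to Pabelish 'mosamped':
  mosamped → moramped   (s→r between vowels (before a back vowel))
  moramped → morampez   (d→z word-finally)
So the Sedil cognate is 'morampez'.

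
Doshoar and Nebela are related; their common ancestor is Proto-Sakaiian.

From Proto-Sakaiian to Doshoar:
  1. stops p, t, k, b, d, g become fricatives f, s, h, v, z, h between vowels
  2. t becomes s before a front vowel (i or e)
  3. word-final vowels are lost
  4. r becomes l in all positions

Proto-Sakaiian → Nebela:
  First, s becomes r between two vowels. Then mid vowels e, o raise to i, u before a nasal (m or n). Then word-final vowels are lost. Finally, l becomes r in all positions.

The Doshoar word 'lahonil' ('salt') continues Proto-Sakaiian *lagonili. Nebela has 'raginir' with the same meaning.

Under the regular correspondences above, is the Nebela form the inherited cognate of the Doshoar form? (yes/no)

Derive the expected Nebela reflex of *lagonili:
Nebela: *lagonili
  lagonili (rule 1 does not apply)
  lagonili → lagunili   [pre-nasal raising]
  lagunili → lagunil   [apocope]
  lagunil → ragunir   [unconditioned shift]
  giving Nebela ragunir.
The regular Nebela reflex would be 'ragunir', but the attested form is 'raginir'. The correspondence is irregular, so they are not cognates (the Nebela form has a different source).

no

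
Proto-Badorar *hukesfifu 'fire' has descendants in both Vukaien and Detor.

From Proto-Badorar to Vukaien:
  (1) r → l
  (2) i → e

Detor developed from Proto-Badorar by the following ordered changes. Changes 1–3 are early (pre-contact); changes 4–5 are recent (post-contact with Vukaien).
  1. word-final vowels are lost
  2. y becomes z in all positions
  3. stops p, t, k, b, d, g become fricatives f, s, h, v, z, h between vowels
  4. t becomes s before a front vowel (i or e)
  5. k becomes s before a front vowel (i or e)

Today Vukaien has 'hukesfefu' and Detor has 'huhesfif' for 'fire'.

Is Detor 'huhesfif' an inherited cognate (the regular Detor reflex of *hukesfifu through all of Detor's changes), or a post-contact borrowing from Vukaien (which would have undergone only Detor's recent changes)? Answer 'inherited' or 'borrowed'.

If inherited, *hukesfifu would pass through all of Detor's changes:
Detor: start from *hukesfifu.
  rule 1 (apocope): hukesfifu → hukesfif
  rule 2: no change — hukesfif
  rule 3 (intervocalic lenition): hukesfif → huhesfif
  rule 4: no change — huhesfif
  rule 5: no change — huhesfif
  ⇒ Detor huhesfif
If borrowed from Vukaien 'hukesfefu' after the early changes, it would undergo only the recent ones:
  rule 4 (palatalisation): no change (hukesfefu)
  rule 5 (palatalisation): hukesfefu → husesfefu
  ⇒ as a loan: husesfefu
Detor 'huhesfif' matches the inherited outcome exactly, so it is an inherited cognate, not a loan.

inherited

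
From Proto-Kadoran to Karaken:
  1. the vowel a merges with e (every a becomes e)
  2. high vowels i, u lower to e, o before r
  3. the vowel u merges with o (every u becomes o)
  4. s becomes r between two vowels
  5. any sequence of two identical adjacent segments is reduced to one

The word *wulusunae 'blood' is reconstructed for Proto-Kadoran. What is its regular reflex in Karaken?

wolorone

Karaken: *wulusunae > wulusunee > wolosonee > woloronee > wolorone  (by vowel merger, vowel merger, rhotacism, degemination)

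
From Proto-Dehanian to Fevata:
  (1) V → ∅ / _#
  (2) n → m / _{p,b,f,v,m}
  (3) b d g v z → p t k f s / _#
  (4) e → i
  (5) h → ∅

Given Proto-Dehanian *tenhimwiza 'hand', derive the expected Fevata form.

tinimwis

Fevata: *tenhimwiza
  tenhimwiza → tenhimwiz   [apocope]
  tenhimwiz (rule 2 does not apply)
  tenhimwiz → tenhimwis   [final devoicing]
  tenhimwis → tinhimwis   [vowel merger]
  tinhimwis → tinimwis   [h-loss]
  giving Fevata tinimwis.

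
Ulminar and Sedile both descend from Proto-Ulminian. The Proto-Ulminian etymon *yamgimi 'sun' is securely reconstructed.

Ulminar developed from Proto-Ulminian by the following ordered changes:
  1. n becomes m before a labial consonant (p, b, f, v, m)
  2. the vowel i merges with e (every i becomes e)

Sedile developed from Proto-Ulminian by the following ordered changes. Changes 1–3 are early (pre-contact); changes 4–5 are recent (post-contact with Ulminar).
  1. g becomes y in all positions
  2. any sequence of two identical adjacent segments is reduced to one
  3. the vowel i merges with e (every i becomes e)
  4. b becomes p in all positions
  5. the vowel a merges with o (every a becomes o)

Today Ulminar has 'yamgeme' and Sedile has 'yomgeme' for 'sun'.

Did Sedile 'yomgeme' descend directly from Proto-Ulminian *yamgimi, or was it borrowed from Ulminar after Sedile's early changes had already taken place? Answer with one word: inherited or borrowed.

borrowed

If inherited, *yamgimi would pass through all of Sedile's changes:
Sedile: *yamgimi
  yamgimi → yamyimi   [unconditioned shift]
  yamyimi (rule 2 does not apply)
  yamyimi → yamyeme   [vowel merger]
  yamyeme (rule 4 does not apply)
  yamyeme → yomyeme   [vowel merger]
  giving Sedile yomyeme.
If borrowed from Ulminar 'yamgeme' after the early changes, it would undergo only the recent ones:
  rule 4 (unconditioned shift): no change (yamgeme)
  rule 5 (vowel merger): yamgeme → yomgeme
  ⇒ as a loan: yomgeme
Sedile 'yomgeme' matches the loan outcome 'yomgeme', not the inherited 'yomyeme' — it skipped the early Sedile changes, so it was borrowed from Ulminar.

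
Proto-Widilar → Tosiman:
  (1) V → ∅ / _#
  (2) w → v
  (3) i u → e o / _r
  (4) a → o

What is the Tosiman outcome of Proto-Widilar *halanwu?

holonv

Tosiman: start from *halanwu.
  rule 1 (apocope): halanwu → halanw
  rule 2 (unconditioned shift): halanw → halanv
  rule 3: no change — halanv
  rule 4 (vowel merger): halanv → holonv
  ⇒ Tosiman holonv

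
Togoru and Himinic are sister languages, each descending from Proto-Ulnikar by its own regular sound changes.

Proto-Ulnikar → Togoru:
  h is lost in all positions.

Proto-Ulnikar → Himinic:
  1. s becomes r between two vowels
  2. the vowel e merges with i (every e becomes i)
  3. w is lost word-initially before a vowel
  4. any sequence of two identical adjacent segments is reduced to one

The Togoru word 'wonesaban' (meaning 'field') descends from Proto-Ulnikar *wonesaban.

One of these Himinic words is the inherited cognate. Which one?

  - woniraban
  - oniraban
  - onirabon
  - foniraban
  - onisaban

Himinic: *wonesaban
  wonesaban → woneraban   [rhotacism]
  woneraban → woniraban   [vowel merger]
  woniraban → oniraban   [glide loss]
  oniraban (rule 4 does not apply)
  giving Himinic oniraban.
Among the options, 'oniraban' alone shows every Himinic change applied in order.

oniraban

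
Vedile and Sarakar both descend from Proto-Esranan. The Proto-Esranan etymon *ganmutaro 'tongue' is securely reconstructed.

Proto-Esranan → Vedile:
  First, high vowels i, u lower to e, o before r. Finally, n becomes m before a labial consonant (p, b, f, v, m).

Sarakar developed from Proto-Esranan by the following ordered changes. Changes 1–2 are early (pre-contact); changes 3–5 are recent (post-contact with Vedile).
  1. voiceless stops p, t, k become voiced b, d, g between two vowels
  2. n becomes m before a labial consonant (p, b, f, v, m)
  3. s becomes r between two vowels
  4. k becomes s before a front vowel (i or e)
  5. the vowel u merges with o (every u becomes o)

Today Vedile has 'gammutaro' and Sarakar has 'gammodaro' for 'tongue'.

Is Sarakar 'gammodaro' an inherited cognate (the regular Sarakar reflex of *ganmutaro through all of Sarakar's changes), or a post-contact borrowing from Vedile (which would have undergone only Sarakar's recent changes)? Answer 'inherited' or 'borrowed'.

If inherited, *ganmutaro would pass through all of Sarakar's changes:
Sarakar: *ganmutaro
  ganmutaro → ganmudaro   [intervocalic voicing]
  ganmudaro → gammudaro   [nasal place assimilation]
  gammudaro (rule 3 does not apply)
  gammudaro (rule 4 does not apply)
  gammudaro → gammodaro   [vowel merger]
  giving Sarakar gammodaro.
If borrowed from Vedile 'gammutaro' after the early changes, it would undergo only the recent ones:
  rule 3 (rhotacism): no change (gammutaro)
  rule 4 (palatalisation): no change (gammutaro)
  rule 5 (vowel merger): gammutaro → gammotaro
  ⇒ as a loan: gammotaro
Sarakar 'gammodaro' matches the inherited outcome exactly, so it is an inherited cognate, not a loan.

inherited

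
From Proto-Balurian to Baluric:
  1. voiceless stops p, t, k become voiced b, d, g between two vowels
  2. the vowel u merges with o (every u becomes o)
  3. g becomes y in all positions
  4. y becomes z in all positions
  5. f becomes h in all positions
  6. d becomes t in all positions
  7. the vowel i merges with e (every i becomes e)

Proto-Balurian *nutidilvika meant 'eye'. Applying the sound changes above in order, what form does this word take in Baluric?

notetelveza

Baluric: start from *nutidilvika.
  rule 1 (intervocalic voicing): nutidilvika → nudidilviga
  rule 2 (vowel merger): nudidilviga → nodidilviga
  rule 3 (unconditioned shift): nodidilviga → nodidilviya
  rule 4 (unconditioned shift): nodidilviya → nodidilviza
  rule 5: no change — nodidilviza
  rule 6 (unconditioned shift): nodidilviza → notitilviza
  rule 7 (vowel merger): notitilviza → notetelveza
  ⇒ Baluric notetelveza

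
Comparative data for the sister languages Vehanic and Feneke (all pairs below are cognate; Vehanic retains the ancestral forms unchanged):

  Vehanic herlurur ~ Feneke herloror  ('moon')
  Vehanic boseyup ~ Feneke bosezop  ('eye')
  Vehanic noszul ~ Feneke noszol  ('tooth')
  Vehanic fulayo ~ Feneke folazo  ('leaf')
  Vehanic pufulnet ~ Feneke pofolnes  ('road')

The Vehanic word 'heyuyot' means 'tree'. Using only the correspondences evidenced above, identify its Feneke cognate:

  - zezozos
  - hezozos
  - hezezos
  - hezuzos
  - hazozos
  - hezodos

boseyup ~ bosezop — Vehanic y corresponds to Feneke z between vowels (before a back vowel).
noszul ~ noszol, fulayo ~ folazo — Vehanic u corresponds to Feneke o after a consonant, before a consonant other than r, m, n, p, b, f, v.
fulayo ~ folazo — Vehanic y corresponds to Feneke z between vowels (before a back vowel).
pufulnet ~ pofolnes — Vehanic t corresponds to Feneke s word-finally.
Applying these to Vehanic 'heyuyot':
  heyuyot → hezuyot   (y→z between vowels (before a back vowel))
  hezuyot → hezoyot   (u→o after a consonant, before a consonant other than r, m, n, p, b, f, v)
  hezoyot → hezozot   (y→z between vowels (before a back vowel))
  hezozot → hezozos   (t→s word-finally)
So the Feneke cognate is 'hezozos'.

hezozos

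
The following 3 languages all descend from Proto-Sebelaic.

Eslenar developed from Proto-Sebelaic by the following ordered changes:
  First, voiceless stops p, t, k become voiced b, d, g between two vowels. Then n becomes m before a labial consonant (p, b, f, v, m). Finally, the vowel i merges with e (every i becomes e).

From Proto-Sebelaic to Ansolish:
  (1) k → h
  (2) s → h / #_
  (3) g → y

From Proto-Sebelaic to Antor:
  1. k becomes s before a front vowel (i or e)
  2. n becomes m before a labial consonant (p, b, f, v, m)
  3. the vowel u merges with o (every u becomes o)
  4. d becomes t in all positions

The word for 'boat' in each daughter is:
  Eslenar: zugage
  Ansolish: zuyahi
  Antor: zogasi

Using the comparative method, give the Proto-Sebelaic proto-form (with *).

*zugaki

Position 6: Eslenar has e, Ansolish has i, Antor has i. Ansolish preserves i here (none of its changes turn any other segment into i), so the proto-segment is *i.
Position 2: Eslenar has u, Ansolish has u, Antor has o. Eslenar preserves u here (none of its changes turn any other segment into u), so the proto-segment is *u.
Position 3: Eslenar has g, Ansolish has y, Antor has g. Antor preserves g here (none of its changes turn any other segment into g), so the proto-segment is *g.
This points to *zugaki. Verify forward in each daughter:
Eslenar: *zugaki
  zugaki → zugagi   [intervocalic voicing]
  zugagi (rule 2 does not apply)
  zugagi → zugage   [vowel merger]
  giving Eslenar zugage.
Ansolish: *zugaki
  zugaki → zugahi   [unconditioned shift]
  zugahi (rule 2 does not apply)
  zugahi → zuyahi   [unconditioned shift]
  giving Ansolish zuyahi.
Antor: *zugaki > zugasi > zogasi  (by palatalisation, vowel merger)
Only *zugaki yields all of Eslenar zugage, Ansolish zuyahi, Antor zogasi.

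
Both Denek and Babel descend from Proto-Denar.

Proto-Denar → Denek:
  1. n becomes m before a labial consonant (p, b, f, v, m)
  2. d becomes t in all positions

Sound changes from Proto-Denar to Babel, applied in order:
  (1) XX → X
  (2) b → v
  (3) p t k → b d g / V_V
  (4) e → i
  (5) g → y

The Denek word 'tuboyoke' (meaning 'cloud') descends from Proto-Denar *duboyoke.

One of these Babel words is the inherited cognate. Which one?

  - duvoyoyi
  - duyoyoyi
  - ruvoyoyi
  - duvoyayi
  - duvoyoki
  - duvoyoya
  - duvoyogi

Babel: *duboyoke
  duboyoke (rule 1 does not apply)
  duboyoke → duvoyoke   [unconditioned shift]
  duvoyoke → duvoyoge   [intervocalic voicing]
  duvoyoge → duvoyogi   [vowel merger]
  duvoyogi → duvoyoyi   [unconditioned shift]
  giving Babel duvoyoyi.
Among the options, 'duvoyoyi' alone shows every Babel change applied in order.

duvoyoyi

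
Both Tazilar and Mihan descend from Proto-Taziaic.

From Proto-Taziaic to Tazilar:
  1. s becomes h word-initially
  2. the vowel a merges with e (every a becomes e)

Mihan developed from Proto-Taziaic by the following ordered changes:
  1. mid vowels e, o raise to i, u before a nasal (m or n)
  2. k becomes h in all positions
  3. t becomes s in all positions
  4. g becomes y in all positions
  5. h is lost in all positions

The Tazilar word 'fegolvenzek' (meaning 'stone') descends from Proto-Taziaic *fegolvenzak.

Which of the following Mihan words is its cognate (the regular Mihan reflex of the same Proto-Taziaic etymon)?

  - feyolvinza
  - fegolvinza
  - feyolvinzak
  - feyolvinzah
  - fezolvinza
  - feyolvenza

feyolvinza

Mihan: *fegolvenzak > fegolvinzak > fegolvinzah > feyolvinzah > feyolvinza  (by pre-nasal raising, unconditioned shift, unconditioned shift, h-loss)
The other candidates each miss or misapply at least one Mihan change.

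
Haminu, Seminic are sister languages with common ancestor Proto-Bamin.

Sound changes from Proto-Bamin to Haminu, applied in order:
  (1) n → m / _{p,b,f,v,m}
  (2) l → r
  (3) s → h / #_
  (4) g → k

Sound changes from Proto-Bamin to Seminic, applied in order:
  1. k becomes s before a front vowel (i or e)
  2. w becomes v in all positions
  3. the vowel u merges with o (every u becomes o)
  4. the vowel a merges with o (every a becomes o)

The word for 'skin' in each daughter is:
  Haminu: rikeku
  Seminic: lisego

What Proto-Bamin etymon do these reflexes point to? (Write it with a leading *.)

Position 5: Haminu has k, Seminic has g. Seminic preserves g here (none of its changes turn any other segment into g), so the proto-segment is *g.
Position 3: Haminu has k, Seminic has s. Taking the neighbouring segments as reconstructed: Haminu k could go back to *k or *g; Seminic s could go back to *k or *s — the one source consistent with every daughter is *k.
Position 6: Haminu has u, Seminic has o. Haminu preserves u here (none of its changes turn any other segment into u), so the proto-segment is *u.
Continuing position by position gives *likegu; check it forward:
Haminu: *likegu > rikegu > rikeku  (by unconditioned shift, unconditioned shift)
Seminic: *likegu > lisegu > lisego  (by palatalisation, vowel merger)
*likegu is the unique common source.

*likegu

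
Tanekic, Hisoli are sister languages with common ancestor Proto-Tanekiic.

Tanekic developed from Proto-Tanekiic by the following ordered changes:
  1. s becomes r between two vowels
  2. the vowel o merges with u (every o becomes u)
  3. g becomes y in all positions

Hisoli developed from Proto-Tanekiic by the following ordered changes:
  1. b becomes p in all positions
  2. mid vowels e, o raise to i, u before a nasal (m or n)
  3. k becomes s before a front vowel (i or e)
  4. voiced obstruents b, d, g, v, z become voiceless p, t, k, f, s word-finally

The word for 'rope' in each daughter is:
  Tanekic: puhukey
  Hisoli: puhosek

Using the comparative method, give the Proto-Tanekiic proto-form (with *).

Position 7: Tanekic has y, Hisoli has k. Taking the neighbouring segments as reconstructed: Tanekic y could go back to *g or *y; Hisoli k could go back to *k or *g — the one source consistent with every daughter is *g.
Position 4: Tanekic has u, Hisoli has o. Hisoli preserves o here (none of its changes turn any other segment into o), so the proto-segment is *o.
Verify the candidate proto-form against each daughter:
Tanekic: *puhokeg > puhukeg > puhukey  (by vowel merger, unconditioned shift)
Hisoli: *puhokeg
  puhokeg (rule 1 does not apply)
  puhokeg (rule 2 does not apply)
  puhokeg → puhoseg   [palatalisation]
  puhoseg → puhosek   [final devoicing]
  giving Hisoli puhosek.
No other proto-form is consistent with every reflex, so the reconstruction is *puhokeg.

*puhokeg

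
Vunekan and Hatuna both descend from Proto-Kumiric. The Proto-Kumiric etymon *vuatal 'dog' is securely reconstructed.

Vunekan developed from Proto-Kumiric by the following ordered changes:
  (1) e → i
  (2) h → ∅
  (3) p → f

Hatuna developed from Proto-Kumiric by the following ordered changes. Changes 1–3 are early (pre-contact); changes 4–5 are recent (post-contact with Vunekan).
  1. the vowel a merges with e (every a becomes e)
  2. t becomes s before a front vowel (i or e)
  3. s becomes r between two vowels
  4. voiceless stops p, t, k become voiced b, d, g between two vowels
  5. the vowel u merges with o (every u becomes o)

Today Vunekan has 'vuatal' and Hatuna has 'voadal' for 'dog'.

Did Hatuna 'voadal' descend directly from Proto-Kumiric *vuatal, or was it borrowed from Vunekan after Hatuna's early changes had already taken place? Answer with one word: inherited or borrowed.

borrowed

If inherited, *vuatal would pass through all of Hatuna's changes:
Hatuna: *vuatal > vuetel > vuesel > vuerel > voerel  (by vowel merger, palatalisation, rhotacism, vowel merger)
If borrowed from Vunekan 'vuatal' after the early changes, it would undergo only the recent ones:
  rule 4 (intervocalic voicing): vuatal → vuadal
  rule 5 (vowel merger): vuadal → voadal
  ⇒ as a loan: voadal
Hatuna 'voadal' matches the loan outcome 'voadal', not the inherited 'voerel' — it skipped the early Hatuna changes, so it was borrowed from Vunekan.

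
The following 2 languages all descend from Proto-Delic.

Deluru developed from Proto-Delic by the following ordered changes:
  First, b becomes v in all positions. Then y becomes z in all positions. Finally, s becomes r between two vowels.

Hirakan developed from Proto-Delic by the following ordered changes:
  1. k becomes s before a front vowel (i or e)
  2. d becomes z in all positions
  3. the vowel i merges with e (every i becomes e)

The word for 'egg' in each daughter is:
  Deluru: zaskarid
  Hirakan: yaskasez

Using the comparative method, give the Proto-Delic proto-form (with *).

*yaskasid

Position 8: Deluru has d, Hirakan has z. Deluru preserves d here (none of its changes turn any other segment into d), so the proto-segment is *d.
Position 7: Deluru has i, Hirakan has e. Deluru preserves i here (none of its changes turn any other segment into i), so the proto-segment is *i.
This points to *yaskasid. Verify forward in each daughter:
Deluru: start from *yaskasid.
  rule 1: no change — yaskasid
  rule 2 (unconditioned shift): yaskasid → zaskasid
  rule 3 (rhotacism): zaskasid → zaskarid
  ⇒ Deluru zaskarid
Hirakan: *yaskasid > yaskasiz > yaskasez  (by unconditioned shift, vowel merger)
*yaskasid is the unique common source.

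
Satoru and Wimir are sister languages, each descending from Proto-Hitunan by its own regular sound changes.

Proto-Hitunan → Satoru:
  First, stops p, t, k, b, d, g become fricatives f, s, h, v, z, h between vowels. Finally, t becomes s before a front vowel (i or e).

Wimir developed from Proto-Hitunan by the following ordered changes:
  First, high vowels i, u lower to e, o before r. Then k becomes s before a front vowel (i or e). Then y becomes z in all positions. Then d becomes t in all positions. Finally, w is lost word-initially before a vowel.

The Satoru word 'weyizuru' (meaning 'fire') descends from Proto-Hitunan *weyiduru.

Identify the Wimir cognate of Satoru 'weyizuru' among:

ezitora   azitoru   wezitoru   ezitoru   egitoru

Wimir: *weyiduru
  weyiduru → weyidoru   [pre-rhotic lowering]
  weyidoru (rule 2 does not apply)
  weyidoru → wezidoru   [unconditioned shift]
  wezidoru → wezitoru   [unconditioned shift]
  wezitoru → ezitoru   [glide loss]
  giving Wimir ezitoru.
Only 'ezitoru' matches the regular Wimir development of *weyiduru.

ezitoru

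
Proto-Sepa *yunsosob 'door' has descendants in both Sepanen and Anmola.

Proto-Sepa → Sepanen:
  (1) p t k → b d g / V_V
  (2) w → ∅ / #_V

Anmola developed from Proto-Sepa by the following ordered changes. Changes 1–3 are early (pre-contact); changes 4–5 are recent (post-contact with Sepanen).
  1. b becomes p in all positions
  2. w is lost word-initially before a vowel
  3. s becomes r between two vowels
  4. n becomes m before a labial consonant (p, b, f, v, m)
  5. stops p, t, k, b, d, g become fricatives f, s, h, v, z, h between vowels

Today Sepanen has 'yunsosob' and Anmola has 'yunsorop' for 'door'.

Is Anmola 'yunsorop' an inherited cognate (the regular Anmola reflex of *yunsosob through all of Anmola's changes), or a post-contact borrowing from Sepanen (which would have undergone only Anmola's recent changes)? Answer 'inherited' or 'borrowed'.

inherited

If inherited, *yunsosob would pass through all of Anmola's changes:
Anmola: *yunsosob > yunsosop > yunsorop  (by unconditioned shift, rhotacism)
If borrowed from Sepanen 'yunsosob' after the early changes, it would undergo only the recent ones:
  rule 4 (nasal place assimilation): no change (yunsosob)
  rule 5 (intervocalic lenition): no change (yunsosob)
  ⇒ as a loan: yunsosob
Anmola 'yunsorop' matches the inherited outcome exactly, so it is an inherited cognate, not a loan.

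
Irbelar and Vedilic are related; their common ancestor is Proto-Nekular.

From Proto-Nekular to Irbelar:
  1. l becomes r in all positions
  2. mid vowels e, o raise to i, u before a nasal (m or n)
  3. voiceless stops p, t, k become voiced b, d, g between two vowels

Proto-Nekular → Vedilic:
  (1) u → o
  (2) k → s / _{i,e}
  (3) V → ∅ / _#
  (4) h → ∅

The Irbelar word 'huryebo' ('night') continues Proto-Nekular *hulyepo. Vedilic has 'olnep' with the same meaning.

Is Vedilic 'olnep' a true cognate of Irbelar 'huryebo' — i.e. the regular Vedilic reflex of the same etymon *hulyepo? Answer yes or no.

no

Derive the expected Vedilic reflex of *hulyepo:
Vedilic: *hulyepo > holyepo > holyep > olyep  (by vowel merger, apocope, h-loss)
The regular Vedilic reflex would be 'olyep', but the attested form is 'olnep'. The correspondence is irregular, so they are not cognates (the Vedilic form has a different source).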